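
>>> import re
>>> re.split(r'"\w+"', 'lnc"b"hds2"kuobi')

Matches to split on: at [3:6] → '"b"'.
Splitting on the pattern gives 2 pieces.

['lnc', 'hds2"kuobi']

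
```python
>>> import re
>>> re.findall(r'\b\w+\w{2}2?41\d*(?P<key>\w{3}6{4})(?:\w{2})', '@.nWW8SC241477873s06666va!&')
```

['3s06666']

Pattern: a word boundary (`\b`, zero-width); then one or more of a word character, then exactly 2 of a word character, then optionally the literal '2'; then the literal '41', then zero or more of a digit; then exactly 3 of a word character, then exactly 4 of the literal '6' (captured as 'key'); then exactly 2 of a word character (non-capturing group).
One capturing group, so `findall` returns just the captured substring from the one match — 1 in all.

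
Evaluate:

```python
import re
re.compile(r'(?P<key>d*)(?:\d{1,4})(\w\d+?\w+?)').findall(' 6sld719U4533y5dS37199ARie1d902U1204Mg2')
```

The pattern matches zero or more of a literal 'd' (captured as 'key'); then 1 to 4 of a digit (non-capturing group); then a word character, then one or more of a digit (lazy), then one or more of a word character (lazy) (captured).
A non-greedy quantifier consumes as few characters as it can — just enough that the remainder of the pattern still matches from where it stops; whatever follows it matches normally.
Walking the string: at [4:11] match 'd719U45', groups = ('d', 'U45'); at [11:16] match '33y5d', groups = ('', 'y5d'); at [17:23] match '37199A', groups = ('', '99A'); at [26:30] match '1d90', groups = ('', 'd90'); at [30:34] match '2U12', groups = ('', 'U12').
`findall` packs the 2 group values into a tuple for every match.

[('d', 'U45'), ('', 'y5d'), ('', '99A'), ('', 'd90'), ('', 'U12')]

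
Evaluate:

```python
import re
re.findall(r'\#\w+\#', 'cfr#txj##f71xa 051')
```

['#txj#']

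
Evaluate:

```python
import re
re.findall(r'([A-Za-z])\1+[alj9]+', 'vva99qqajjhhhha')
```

The backreference `\1` re-matches whatever the first group consumed, character for character.
Matches: at [0:5] match 'vva99', group 1 = 'v'; at [5:10] match 'qqajj', group 1 = 'q'; at [10:15] match 'hhhha', group 1 = 'h'.
Because there's exactly one group, `findall` drops the full match and keeps group 1 from each hit.

['v', 'q', 'h']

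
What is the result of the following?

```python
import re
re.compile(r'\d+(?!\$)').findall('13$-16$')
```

['1', '1']

Because the assertion is negative and zero-width, positions next to the forbidden text are skipped.
Scanning left to right: at [0:1] → '1'; at [4:5] → '1'.
`findall` yields the raw match text (2 of them) because the pattern has no groups.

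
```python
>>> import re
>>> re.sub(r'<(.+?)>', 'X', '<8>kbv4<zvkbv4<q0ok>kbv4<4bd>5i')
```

With the lazy modifier that quantifier settles for the fewest repetitions that let the rest of the pattern succeed (the atoms after it are unaffected and can still be greedy).
`sub` substitutes 'X' at each match site.

'Xkbv4Xkbv4X5i'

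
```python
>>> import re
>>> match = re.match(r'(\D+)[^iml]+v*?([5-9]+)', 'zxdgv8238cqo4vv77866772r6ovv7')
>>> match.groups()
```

The pattern matches one or more of a non-digit (captured); then one or more of any character except [iml], then zero or more of the literal 'v' (lazy); then one or more of a character in [5-9] (captured).
`re.match` only tries the pattern at the start of the string.
The match spans [0:29] → 'zxdgv8238cqo4vv77866772r6ovv7'.
Captured: group 1 = 'zxdgv', group 2 = '7'.

('zxdgv', '7')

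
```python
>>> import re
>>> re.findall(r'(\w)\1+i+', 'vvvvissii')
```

['v', 's']

`\1` is not a pattern — it's the concrete string captured by group 1, re-applied verbatim.
Scanning left to right: at [0:5] match 'vvvvi', group 1 = 'v'; at [5:9] match 'ssii', group 1 = 's'.
`findall` collects group 1 from each match (2 total).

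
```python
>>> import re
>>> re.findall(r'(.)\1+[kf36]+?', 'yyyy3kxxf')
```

['y', 'x']

`\1` is not a pattern — it's the concrete string captured by group 1, re-applied verbatim.
Walking the string: at [0:5] match 'yyyy3', group 1 = 'y'; at [6:9] match 'xxf', group 1 = 'x'.
Because there's exactly one group, `findall` drops the full match and keeps group 1 from each hit.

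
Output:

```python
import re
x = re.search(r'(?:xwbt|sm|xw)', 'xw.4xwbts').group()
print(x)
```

The match spans [0:2] → 'xw'.

xw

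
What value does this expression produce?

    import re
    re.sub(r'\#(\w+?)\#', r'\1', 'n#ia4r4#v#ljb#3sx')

'nia4r4vljb3sx'

Matches: at [1:8] → '#ia4r4#'; at [9:14] → '#ljb#'.
The replacement refers to a captured group, so each match is rewritten using its own captured text.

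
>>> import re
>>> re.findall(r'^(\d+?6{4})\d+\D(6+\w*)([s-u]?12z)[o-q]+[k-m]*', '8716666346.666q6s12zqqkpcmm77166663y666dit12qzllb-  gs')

Pattern: anchored at the start of the string; then one or more of a digit (lazy), then exactly 4 of a literal '6' (captured); then one or more of a digit, then a non-digit; then one or more of a literal '6', then zero or more of a word character (captured); then optionally a character in [s-u], then the literal '12z' (captured); then one or more of a character in [o-q]; then zero or more of a character in [k-m].
`findall` packs the 3 group values into a tuple for every match.

[('8716666', '666q6s', '12z')]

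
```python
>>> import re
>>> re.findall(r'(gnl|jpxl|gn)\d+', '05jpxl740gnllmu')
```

['jpxl']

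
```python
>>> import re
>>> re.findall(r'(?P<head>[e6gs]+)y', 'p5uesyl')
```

This matches one or more of one of [e6gs] (captured as 'head'); then a literal 'y'.
One capturing group, so `findall` returns just the captured substring from the one match — 1 in all.

['es']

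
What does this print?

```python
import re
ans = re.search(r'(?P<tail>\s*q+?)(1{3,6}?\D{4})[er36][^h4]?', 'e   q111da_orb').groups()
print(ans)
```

('   q', '111da_o')

Pattern: zero or more of whitespace, then one or more of a literal 'q' (lazy) (captured as 'tail'); then 3 to 6 of the literal '1' (lazy), then exactly 4 of a non-digit (captured); then one of [er36], then optionally any character except [h4].
`search` walks the string left to right and returns the first match it finds.
The match spans [1:14] → '   q111da_orb'.
Captured: group 1 = '   q', group 2 = '111da_o'.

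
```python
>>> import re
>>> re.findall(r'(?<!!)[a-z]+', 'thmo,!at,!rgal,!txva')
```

A negative assertion filters positions out without eating any characters.
`findall` yields the raw match text (4 of them) because the pattern has no groups.

['thmo', 't', 'gal', 'xva']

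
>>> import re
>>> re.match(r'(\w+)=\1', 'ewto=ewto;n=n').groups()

('ewto',)

`\1` is not a pattern — it's the concrete string captured by group 1, re-applied verbatim.
`re.match` won't scan ahead — the pattern has to work from the very first character.
The match spans [0:9] → 'ewto=ewto'.
Captured: group 1 = 'ewto'.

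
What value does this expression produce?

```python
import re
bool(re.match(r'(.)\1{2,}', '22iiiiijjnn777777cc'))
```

After group 1 captures some text, `\1` only succeeds where that same text appears again.
`match` is anchored at position 0; if the pattern doesn't fit there, it returns None.
Here position 0 doesn't satisfy it, so the call returns None, and `bool(None)` is False.

False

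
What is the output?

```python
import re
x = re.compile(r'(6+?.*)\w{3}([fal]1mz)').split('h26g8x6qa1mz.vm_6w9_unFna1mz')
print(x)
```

['h2', '6g8x6qa1mz.vm_6w9_u', 'a1mz', '']

The pattern matches one or more of a literal '6' (lazy), then zero or more of any character (captured); then exactly 3 of a word character; then one of [fal], then the literal '1mz' (captured).
Matches to split on: at [2:28] → '6g8x6qa1mz.vm_6w9_unFna1mz'.
`re.split` interleaves the captured-group text with the surrounding fragments.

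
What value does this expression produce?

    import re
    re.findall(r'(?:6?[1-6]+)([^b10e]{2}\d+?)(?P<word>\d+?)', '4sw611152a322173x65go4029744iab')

Because the quantifier is non-greedy, it stops expanding at the earliest point where the rest of the pattern can succeed.
2 groups means each result is a tuple of 2 captured strings — 4 here.

[('sw6', '1'), ('a32', '2'), ('go4', '0'), ('974', '4')]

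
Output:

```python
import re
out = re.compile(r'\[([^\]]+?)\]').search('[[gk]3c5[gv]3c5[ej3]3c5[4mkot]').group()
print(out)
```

[[gk]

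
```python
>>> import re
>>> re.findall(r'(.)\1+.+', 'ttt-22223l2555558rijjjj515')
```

['t']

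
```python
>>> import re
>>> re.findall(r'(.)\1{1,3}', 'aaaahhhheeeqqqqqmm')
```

A backreference is literal: `\1` must see the identical characters the first group matched.
Matches: at [0:4] match 'aaaa', group 1 = 'a'; at [4:8] match 'hhhh', group 1 = 'h'; at [8:11] match 'eee', group 1 = 'e'; at [11:15] match 'qqqq', group 1 = 'q'; at [16:18] match 'mm', group 1 = 'm'.
`findall` collects group 1 from each match (5 total).

['a', 'h', 'e', 'q', 'm']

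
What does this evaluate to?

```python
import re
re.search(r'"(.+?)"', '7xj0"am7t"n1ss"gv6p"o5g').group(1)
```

'am7t'

`re.search` tries every starting position until one works.
The match spans [4:10] → '"am7t"'.
Captured: group 1 = 'am7t'.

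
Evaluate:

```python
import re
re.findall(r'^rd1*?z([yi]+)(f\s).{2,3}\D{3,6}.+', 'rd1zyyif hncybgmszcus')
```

[('yyi', 'f ')]

The pattern matches anchored at the start of the string; then the literal 'rd', then zero or more of a literal '1' (lazy), then the literal 'z'; then one or more of one of [yi] (captured); then a literal 'f', then whitespace (captured); then 2 to 3 of any character, then 3 to 6 of a non-digit, then one or more of any character.
Multiple groups make `findall` return tuples — one 2-tuple for the one match.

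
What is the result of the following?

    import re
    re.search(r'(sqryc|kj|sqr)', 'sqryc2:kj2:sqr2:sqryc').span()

Branches in `(...|...)` are attempted left-to-right; the first branch that allows the whole pattern to succeed is taken.
Unlike `match`, `search` isn't anchored — it looks for the pattern anywhere in the string.
The match spans [0:5] → 'sqryc'.
Captured: group 1 = 'sqryc'.

(0, 5)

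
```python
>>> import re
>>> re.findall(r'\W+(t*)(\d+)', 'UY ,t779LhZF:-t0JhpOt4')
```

[('t', '779'), ('t', '0')]

The pattern matches one or more of a non-word character; then zero or more of a literal 't' (captured); then one or more of a digit (captured).
Matches: at [2:8] match ' ,t779', groups = ('t', '779'); at [12:16] match ':-t0', groups = ('t', '0').
Multiple groups make `findall` return tuples — one 2-tuple for each match.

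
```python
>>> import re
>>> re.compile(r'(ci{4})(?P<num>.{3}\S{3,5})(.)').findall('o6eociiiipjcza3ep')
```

The pattern matches the literal 'c', then exactly 4 of the literal 'i' (captured); then exactly 3 of any character, then 3 to 5 of a non-whitespace character (captured as 'num'); then any character (captured).
Walking the string: at [4:17] match 'ciiiipjcza3ep', groups = ('ciiii', 'pjcza3e', 'p').
Multiple groups make `findall` return tuples — one 3-tuple for the one match.

[('ciiii', 'pjcza3e', 'p')]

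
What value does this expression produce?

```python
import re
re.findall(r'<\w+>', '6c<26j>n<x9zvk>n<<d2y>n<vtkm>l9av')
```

['<26j>', '<x9zvk>', '<d2y>', '<vtkm>']

No capturing groups, so `findall` returns the 4 full match strings.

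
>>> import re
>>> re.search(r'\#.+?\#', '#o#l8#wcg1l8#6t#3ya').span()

(0, 3)

The match spans [0:3] → '#o#'.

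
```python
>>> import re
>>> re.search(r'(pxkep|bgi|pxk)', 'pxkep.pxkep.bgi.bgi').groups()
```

('pxkep',)

The match spans [0:5] → 'pxkep'.
Captured: group 1 = 'pxkep'.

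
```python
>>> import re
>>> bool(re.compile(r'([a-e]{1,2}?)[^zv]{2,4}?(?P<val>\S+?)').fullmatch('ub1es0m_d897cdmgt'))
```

The pattern matches 1 to 2 of a character in [a-e] (lazy) (captured); then 2 to 4 of any character except [zv] (lazy); then one or more of a non-whitespace character (lazy) (captured as 'val').
`re.fullmatch` requires the pattern to consume the entire string.
Here there's no way to consume every character, so the call returns None, and `bool(None)` is False.

False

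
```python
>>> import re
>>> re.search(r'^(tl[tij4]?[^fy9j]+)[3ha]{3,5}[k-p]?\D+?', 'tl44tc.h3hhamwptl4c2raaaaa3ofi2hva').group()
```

'tl44tc.h3hhamwptl4c2raaaaa3of'

Pattern: anchored at the start of the string; then the literal 'tl', then optionally one of [tij4], then one or more of any character except [fy9j] (captured); then 3 to 5 of one of [3ha], then optionally a character in [k-p]; then one or more of a non-digit (lazy).
Lazy quantifiers expand one character at a time until the remainder of the pattern can match.
Unlike `match`, `search` isn't anchored — it looks for the pattern anywhere in the string.
The match spans [0:29] → 'tl44tc.h3hhamwptl4c2raaaaa3of'.
Captured: group 1 = 'tl44tc.h3hhamwptl4c2raaa'.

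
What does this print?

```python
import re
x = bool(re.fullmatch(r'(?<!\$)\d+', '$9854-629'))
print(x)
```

False

`(?!…)`/`(?<!…)` only lets a position through if the neighbouring text does NOT match; no characters are consumed.
For `fullmatch`, every character of the input must be accounted for by the pattern.
Here the string isn't matched end-to-end, so the call returns None, and `bool(None)` is False.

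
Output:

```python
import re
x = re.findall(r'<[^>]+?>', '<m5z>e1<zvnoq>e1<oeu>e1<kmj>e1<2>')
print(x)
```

['<m5z>', '<zvnoq>', '<oeu>', '<kmj>', '<2>']

Walking the string: at [0:5] → '<m5z>'; at [7:14] → '<zvnoq>'; at [16:21] → '<oeu>'; at [23:28] → '<kmj>'; at [30:33] → '<2>'.
With no groups in the pattern, `findall` gives back each whole match — 5 here.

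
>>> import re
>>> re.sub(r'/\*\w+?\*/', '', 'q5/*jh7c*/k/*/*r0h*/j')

'q5k/*j'

Every occurrence is swapped for ''.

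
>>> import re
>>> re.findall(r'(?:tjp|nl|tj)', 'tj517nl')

['tj', 'nl']

Scanning left to right: at [0:2] → 'tj'; at [5:7] → 'nl'.
`findall` yields the raw match text (2 of them) because the pattern has no groups.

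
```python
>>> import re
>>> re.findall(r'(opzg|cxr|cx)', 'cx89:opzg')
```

One capturing group, so `findall` returns just the captured substring from each match — 2 in all.

['cx', 'opzg']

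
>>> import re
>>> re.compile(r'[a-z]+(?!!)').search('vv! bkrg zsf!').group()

'v'

The negative lookaround is zero-width — it rules out positions where the adjacent text would match, without consuming anything.
The match spans [0:1] → 'v'.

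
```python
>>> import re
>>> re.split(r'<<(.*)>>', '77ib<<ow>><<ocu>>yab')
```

['77ib', 'ow>><<ocu', 'yab']

`re.split` interleaves the captured-group text with the surrounding fragments.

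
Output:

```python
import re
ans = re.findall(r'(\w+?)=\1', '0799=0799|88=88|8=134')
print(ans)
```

`\1` is not a pattern — it's the concrete string captured by group 1, re-applied verbatim.
Scanning left to right: at [0:9] match '0799=0799', group 1 = '0799'; at [10:15] match '88=88', group 1 = '88'.
Because there's exactly one group, `findall` drops the full match and keeps group 1 from each hit.

['0799', '88']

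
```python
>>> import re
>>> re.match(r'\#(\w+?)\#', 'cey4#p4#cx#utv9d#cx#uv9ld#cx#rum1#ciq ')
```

`match` is anchored at position 0; if the pattern doesn't fit there, it returns None.
Here the pattern fails at index 0, so the call returns None.

None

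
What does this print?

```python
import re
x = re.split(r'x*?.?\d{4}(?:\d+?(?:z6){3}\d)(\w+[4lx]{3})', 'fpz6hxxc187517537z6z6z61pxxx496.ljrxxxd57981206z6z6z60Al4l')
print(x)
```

['fpz6h', 'pxxx4', '96.ljr', 'Al4l', '']

The pattern matches zero or more of the literal 'x' (lazy), then optionally any character, then exactly 4 of a digit; then one or more of a digit (lazy), then the literal 'z6' repeated 3 times, then a digit (non-capturing group); then one or more of a word character, then exactly 3 of one of [4lx] (captured).
`re.split` interleaves the captured-group text with the surrounding fragments.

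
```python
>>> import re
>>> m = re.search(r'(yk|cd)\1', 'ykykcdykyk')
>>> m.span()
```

After group 1 captures some text, `\1` only succeeds where that same text appears again.
The match spans [0:4] → 'ykyk'.

(0, 4)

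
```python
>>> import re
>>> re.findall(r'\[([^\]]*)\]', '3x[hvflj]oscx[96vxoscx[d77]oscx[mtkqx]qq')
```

['hvflj', '96vxoscx[d77', 'mtkqx']

Matches: at [2:9] match '[hvflj]', group 1 = 'hvflj'; at [13:27] match '[96vxoscx[d77]', group 1 = '96vxoscx[d77'; at [31:38] match '[mtkqx]', group 1 = 'mtkqx'.
One capturing group, so `findall` returns just the captured substring from each match — 3 in all.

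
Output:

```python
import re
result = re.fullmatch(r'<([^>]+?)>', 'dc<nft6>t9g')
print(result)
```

None

For `fullmatch`, every character of the input must be accounted for by the pattern.
Here the string isn't matched end-to-end, so the call returns None.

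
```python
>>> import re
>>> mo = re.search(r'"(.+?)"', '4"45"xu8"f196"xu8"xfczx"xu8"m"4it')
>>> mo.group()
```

'"45"'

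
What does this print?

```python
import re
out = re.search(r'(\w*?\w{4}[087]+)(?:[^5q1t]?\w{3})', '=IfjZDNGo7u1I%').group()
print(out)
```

IfjZDNGo7u1I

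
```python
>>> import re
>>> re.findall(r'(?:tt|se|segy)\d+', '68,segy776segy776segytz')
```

Since nothing is captured, `findall` lists the 2 matched substrings directly.

['segy776', 'segy776']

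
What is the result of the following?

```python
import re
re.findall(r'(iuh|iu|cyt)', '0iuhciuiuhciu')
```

['iuh', 'iu', 'iuh', 'iu']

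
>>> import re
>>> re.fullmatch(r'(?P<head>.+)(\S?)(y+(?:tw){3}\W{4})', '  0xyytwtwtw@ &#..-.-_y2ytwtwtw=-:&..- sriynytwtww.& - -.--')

This matches one or more of any character (captured as 'head'); then optionally a non-whitespace character (captured); then one or more of a literal 'y', then the literal 'tw' repeated 3 times, then exactly 4 of a non-word character (captured).
`re.fullmatch` requires the pattern to consume the entire string.
Here the string isn't matched end-to-end, so the call returns None.

None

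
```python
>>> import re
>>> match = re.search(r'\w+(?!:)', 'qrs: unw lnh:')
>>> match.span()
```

Because the assertion is negative and zero-width, positions next to the forbidden text are skipped.
The match spans [0:2] → 'qr'.

(0, 2)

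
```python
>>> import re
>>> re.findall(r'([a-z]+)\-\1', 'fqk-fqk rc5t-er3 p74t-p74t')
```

['fqk']

`\1` has to match the exact text group 1 already captured.
With a single group, `findall` returns only what that group captured — 1 item.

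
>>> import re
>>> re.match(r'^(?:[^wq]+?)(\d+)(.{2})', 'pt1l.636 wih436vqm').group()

'pt1l.'

`re.match` won't scan ahead — the pattern has to work from the very first character.
The match spans [0:5] → 'pt1l.'.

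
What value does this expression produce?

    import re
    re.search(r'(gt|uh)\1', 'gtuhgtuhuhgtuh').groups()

The match spans [6:10] → 'uhuh'.
Captured: group 1 = 'uh'.

('uh',)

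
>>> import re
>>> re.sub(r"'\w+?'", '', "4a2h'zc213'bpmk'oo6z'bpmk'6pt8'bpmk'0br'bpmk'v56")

"4a2hbpmkbpmkbpmkbpmk'v56"

Matches: at [4:11] → "'zc213'"; at [15:21] → "'oo6z'"; at [25:31] → "'6pt8'"; at [35:40] → "'0br'".
Every occurrence is swapped for ''.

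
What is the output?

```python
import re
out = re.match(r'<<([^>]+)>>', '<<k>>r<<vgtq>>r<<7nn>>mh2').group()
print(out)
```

`match` is anchored at position 0; if the pattern doesn't fit there, it returns None.
The match spans [0:5] → '<<k>>'.

<<k>>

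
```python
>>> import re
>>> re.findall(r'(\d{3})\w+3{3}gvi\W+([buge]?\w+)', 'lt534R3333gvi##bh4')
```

`findall` packs the 2 group values into a tuple for every match.

[('534', 'bh4')]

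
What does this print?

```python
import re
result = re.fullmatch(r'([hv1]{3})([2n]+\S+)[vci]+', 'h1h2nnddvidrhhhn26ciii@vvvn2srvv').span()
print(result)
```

The pattern matches exactly 3 of one of [hv1] (captured); then one or more of one of [2n], then one or more of a non-whitespace character (captured); then one or more of one of [vci].
`re.fullmatch` requires the pattern to consume the entire string.
The match spans [0:32] → 'h1h2nnddvidrhhhn26ciii@vvvn2srvv'.
Captured: group 1 = 'h1h', group 2 = '2nnddvidrhhhn26ciii@vvvn2srv'.

(0, 32)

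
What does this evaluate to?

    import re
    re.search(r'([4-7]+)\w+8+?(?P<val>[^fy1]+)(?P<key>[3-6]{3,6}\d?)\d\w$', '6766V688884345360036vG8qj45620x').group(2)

'qj'

The match spans [0:31] → '6766V688884345360036vG8qj45620x'.
Captured: group 1 = '6766', group 2 = 'qj', group 3 = '4562'.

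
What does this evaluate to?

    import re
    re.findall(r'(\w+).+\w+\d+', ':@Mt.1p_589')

['Mt']

This matches one or more of a word character (captured); then one or more of any character, then one or more of a word character, then one or more of a digit.
One capturing group, so `findall` returns just the captured substring from the one match — 1 in all.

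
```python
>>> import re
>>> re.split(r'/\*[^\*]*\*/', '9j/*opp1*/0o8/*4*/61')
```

`split` removes every match and returns the 3 fragments in between.

['9j', '0o8', '61']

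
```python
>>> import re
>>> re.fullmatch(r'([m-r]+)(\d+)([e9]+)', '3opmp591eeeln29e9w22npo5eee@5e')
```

Pattern: one or more of a character in [m-r] (captured); then one or more of a digit (captured); then one or more of one of [e9] (captured).
`fullmatch` succeeds only if the pattern covers the string from start to end.
Here there's no way to consume every character, so the call returns None.

None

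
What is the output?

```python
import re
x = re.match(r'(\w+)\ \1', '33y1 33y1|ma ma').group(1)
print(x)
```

33y1

`\1` is not a pattern — it's the concrete string captured by group 1, re-applied verbatim.
`re.match` won't scan ahead — the pattern has to work from the very first character.
The match spans [0:9] → '33y1 33y1'.
Captured: group 1 = '33y1'.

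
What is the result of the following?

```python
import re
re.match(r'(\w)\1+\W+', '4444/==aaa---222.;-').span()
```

After group 1 captures some text, `\1` only succeeds where that same text appears again.
`re.match` only tries the pattern at the start of the string.
The match spans [0:7] → '4444/=='.
Captured: group 1 = '4'.

(0, 7)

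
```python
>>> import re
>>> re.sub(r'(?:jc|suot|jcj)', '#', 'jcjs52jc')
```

'#js52#'

Alternation tries branches left to right and keeps the first one that lets the overall match succeed at that position.
Every occurrence is swapped for '#'.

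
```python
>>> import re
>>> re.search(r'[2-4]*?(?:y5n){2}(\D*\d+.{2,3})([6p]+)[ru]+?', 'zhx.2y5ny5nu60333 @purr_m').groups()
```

The match spans [4:21] → '2y5ny5nu60333 @pu'.
Captured: group 1 = 'u60333 @', group 2 = 'p'.

('u60333 @', 'p')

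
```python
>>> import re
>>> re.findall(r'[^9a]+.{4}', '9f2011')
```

No capturing groups, so `findall` returns the 1 full match string.

['f2011']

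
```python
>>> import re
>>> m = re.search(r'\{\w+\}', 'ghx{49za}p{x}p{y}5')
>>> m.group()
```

`re.search` scans for the first position where the pattern succeeds.
The match spans [3:9] → '{49za}'.

'{49za}'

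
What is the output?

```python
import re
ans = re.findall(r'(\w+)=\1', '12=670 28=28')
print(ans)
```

['28']

`\1` has to match the exact text group 1 already captured.
Walking the string: at [7:12] match '28=28', group 1 = '28'.
Because there's exactly one group, `findall` drops the full match and keeps group 1 from the one hit.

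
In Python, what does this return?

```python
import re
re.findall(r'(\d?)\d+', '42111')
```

['4']

This matches optionally a digit (captured); then one or more of a digit.
Walking the string: at [0:5] match '42111', group 1 = '4'.
One capturing group, so `findall` returns just the captured substring from the one match — 1 in all.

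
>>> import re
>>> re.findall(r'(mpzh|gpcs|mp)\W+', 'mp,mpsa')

['mp']

Walking the string: at [0:3] match 'mp,', group 1 = 'mp'.
One capturing group, so `findall` returns just the captured substring from the one match — 1 in all.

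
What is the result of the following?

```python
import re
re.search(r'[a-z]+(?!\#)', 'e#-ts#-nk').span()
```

`(?!…)`/`(?<!…)` only lets a position through if the neighbouring text does NOT match; no characters are consumed.
The match spans [3:4] → 't'.

(3, 4)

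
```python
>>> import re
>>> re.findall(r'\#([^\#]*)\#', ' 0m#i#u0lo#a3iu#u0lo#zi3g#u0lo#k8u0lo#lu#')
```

Matches: at [3:6] match '#i#', group 1 = 'i'; at [10:16] match '#a3iu#', group 1 = 'a3iu'; at [20:26] match '#zi3g#', group 1 = 'zi3g'; at [30:38] match '#k8u0lo#', group 1 = 'k8u0lo'.
`findall` collects group 1 from each match (4 total).

['i', 'a3iu', 'zi3g', 'k8u0lo']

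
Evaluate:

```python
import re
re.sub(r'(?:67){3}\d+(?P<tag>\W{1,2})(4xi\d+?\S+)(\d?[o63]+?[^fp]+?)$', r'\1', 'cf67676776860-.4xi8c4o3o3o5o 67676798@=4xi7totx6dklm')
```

'cf-.'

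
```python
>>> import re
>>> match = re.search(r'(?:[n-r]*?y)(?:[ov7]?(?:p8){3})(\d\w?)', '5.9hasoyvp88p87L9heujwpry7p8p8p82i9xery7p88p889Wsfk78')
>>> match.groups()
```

('2i',)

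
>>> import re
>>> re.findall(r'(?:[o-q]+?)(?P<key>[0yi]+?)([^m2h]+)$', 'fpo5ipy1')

Pattern: one or more of a character in [o-q] (lazy) (non-capturing group); then one or more of one of [0yi] (lazy) (captured as 'key'); then one or more of any character except [m2h] (captured); then anchored at the end.
Multiple groups make `findall` return tuples — one 2-tuple for the one match.

[('y', '1')]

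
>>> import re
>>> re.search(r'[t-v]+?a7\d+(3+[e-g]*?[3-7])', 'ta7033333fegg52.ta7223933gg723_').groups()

The match spans [0:14] → 'ta7033333fegg5'.
Captured: group 1 = '3fegg5'.

('3fegg5',)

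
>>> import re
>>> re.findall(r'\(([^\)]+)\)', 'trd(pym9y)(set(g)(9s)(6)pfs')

['pym9y', 'set(g', '9s', '6']

`findall` collects group 1 from each match (4 total).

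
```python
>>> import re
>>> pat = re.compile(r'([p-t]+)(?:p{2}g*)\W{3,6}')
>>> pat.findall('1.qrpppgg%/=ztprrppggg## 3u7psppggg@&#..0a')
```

Pattern: one or more of a character in [p-t] (captured); then exactly 2 of the literal 'p', then zero or more of a literal 'g' (non-capturing group); then 3 to 6 of a non-word character.
Walking the string: at [2:12] match 'qrpppgg%/=', group 1 = 'qrp'; at [13:25] match 'tprrppggg## ', group 1 = 'tprr'; at [28:40] match 'psppggg@&#..', group 1 = 'ps'.
With a single group, `findall` returns only what that group captured — 3 items.

['qrp', 'tprr', 'ps']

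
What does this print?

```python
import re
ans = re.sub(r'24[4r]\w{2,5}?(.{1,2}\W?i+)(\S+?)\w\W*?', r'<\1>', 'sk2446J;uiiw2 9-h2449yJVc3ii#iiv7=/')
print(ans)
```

sk<;uii> 9-h<c3ii>iv7=/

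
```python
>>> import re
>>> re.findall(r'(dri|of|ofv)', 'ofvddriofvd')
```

['of', 'dri', 'of']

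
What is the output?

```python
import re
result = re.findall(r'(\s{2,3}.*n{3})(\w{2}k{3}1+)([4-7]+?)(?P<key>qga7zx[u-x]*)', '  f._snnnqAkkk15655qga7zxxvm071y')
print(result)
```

[('  f._snnn', 'qAkkk1', '5655', 'qga7zxxv')]

Pattern: 2 to 3 of whitespace, then zero or more of any character, then exactly 3 of the literal 'n' (captured); then exactly 2 of a word character, then exactly 3 of a literal 'k', then one or more of the literal '1' (captured); then one or more of a character in [4-7] (lazy) (captured); then the literal 'qga', then the literal '7zx', then zero or more of a character in [u-x] (captured as 'key').
Scanning left to right: at [0:27] match '  f._snnnqAkkk15655qga7zxxv', groups = ('  f._snnn', 'qAkkk1', '5655', 'qga7zxxv').
`findall` packs the 4 group values into a tuple for every match.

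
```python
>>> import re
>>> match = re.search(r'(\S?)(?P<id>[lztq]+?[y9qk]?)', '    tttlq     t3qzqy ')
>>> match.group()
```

'tt'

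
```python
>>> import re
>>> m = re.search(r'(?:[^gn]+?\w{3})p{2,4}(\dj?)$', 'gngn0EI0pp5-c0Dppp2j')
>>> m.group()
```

The pattern matches one or more of any character except [gn] (lazy), then exactly 3 of a word character (non-capturing group); then 2 to 4 of a literal 'p'; then a digit, then optionally a literal 'j' (captured); then anchored at the end.
The match spans [4:20] → '0EI0pp5-c0Dppp2j'.

'0EI0pp5-c0Dppp2j'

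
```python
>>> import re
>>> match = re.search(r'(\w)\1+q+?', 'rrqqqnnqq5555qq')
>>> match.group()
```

'rrq'

The backreference `\1` re-matches whatever the first group consumed, character for character.
`re.search` scans for the first position where the pattern succeeds.
The match spans [0:3] → 'rrq'.
Captured: group 1 = 'r'.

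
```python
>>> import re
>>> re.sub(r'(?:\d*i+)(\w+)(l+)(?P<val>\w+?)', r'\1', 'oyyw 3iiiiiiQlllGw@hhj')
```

'oyyw Qllw@hhj'

The replacement refers to a captured group, so each match is rewritten using its own captured text.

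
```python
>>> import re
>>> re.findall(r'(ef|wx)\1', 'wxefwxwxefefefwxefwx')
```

The backreference `\1` re-matches whatever the first group consumed, character for character.
`findall` collects group 1 from each match (2 total).

['wx', 'ef']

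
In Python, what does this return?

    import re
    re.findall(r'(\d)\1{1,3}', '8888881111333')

['8', '8', '1', '3']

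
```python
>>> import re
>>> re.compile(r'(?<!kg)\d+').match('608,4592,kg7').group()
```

`match` is anchored at position 0; if the pattern doesn't fit there, it returns None.
The match spans [0:3] → '608'.

'608'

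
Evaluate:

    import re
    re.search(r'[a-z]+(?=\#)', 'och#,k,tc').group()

Because the assertion is zero-width, the text it checks is not consumed and won't appear in the result.
`re.search` scans for the first position where the pattern succeeds.
The match spans [0:3] → 'och'.

'och'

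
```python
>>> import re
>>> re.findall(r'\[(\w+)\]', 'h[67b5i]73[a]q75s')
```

['67b5i', 'a']

Matches: at [1:8] match '[67b5i]', group 1 = '67b5i'; at [10:13] match '[a]', group 1 = 'a'.
With a single group, `findall` returns only what that group captured — 2 items.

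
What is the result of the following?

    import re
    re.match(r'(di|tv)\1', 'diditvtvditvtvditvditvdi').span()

(0, 4)

`\1` is not a pattern — it's the concrete string captured by group 1, re-applied verbatim.
With `match`, the pattern is implicitly anchored at the beginning.
The match spans [0:4] → 'didi'.
Captured: group 1 = 'di'.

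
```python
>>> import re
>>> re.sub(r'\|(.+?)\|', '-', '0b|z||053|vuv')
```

'0b--vuv'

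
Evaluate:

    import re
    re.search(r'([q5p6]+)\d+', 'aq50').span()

This matches one or more of one of [q5p6] (captured); then one or more of a digit.
The match spans [1:4] → 'q50'.

(1, 4)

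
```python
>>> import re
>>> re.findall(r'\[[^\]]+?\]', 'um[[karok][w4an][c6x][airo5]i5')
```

Since nothing is captured, `findall` lists the 4 matched substrings directly.

['[[karok]', '[w4an]', '[c6x]', '[airo5]']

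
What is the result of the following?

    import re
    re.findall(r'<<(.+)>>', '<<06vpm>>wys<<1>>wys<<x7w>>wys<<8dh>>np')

Scanning left to right: at [0:37] match '<<06vpm>>wys<<1>>wys<<x7w>>wys<<8dh>>', group 1 = '06vpm>>wys<<1>>wys<<x7w>>wys<<8dh'.
With a single group, `findall` returns only what that group captured — 1 item.

['06vpm>>wys<<1>>wys<<x7w>>wys<<8dh']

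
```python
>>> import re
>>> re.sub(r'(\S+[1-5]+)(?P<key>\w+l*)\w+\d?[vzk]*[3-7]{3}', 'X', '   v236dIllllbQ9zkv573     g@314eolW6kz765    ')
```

'   X     X    '

The pattern matches one or more of a non-whitespace character, then one or more of a character in [1-5] (captured); then one or more of a word character, then zero or more of the literal 'l' (captured as 'key'); then one or more of a word character; then optionally a digit, then zero or more of one of [vzk], then exactly 3 of a character in [3-7].
Matches: at [3:22] → 'v236dIllllbQ9zkv573'; at [27:42] → 'g@314eolW6kz765'.
`sub` substitutes 'X' at each match site.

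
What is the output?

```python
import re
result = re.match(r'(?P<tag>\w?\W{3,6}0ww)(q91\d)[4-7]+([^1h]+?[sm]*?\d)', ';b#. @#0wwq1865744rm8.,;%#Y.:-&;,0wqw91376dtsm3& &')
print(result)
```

None

The pattern matches optionally a word character, then 3 to 6 of a non-word character, then the literal '0ww' (captured as 'tag'); then the literal 'q91', then a digit (captured); then one or more of a character in [4-7]; then one or more of any character except [1h] (lazy), then zero or more of one of [sm] (lazy), then a digit (captured).
`re.match` won't scan ahead — the pattern has to work from the very first character.
Here the string doesn't start with a match, so the call returns None.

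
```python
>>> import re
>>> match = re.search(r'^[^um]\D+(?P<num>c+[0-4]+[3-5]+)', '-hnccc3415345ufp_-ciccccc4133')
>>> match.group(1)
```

'c3415345'

The pattern matches anchored at the start of the string; then any character except [um], then one or more of a non-digit; then one or more of the literal 'c', then one or more of a character in [0-4], then one or more of a character in [3-5] (captured as 'num').
`search` walks the string left to right and returns the first match it finds.
The match spans [0:13] → '-hnccc3415345'.
Captured: group 1 = 'c3415345'.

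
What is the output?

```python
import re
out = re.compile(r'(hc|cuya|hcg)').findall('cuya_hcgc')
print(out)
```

['cuya', 'hc']

`|` is ordered: at each position the engine commits to the first alternative that works.
Walking the string: at [0:4] match 'cuya', group 1 = 'cuya'; at [5:7] match 'hc', group 1 = 'hc'.
One capturing group, so `findall` returns just the captured substring from each match — 2 in all.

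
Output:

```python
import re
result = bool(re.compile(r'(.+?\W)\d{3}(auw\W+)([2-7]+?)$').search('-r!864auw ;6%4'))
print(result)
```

False

This matches one or more of any character (lazy), then a non-word character (captured); then exactly 3 of a digit; then the literal 'auw', then one or more of a non-word character (captured); then one or more of a character in [2-7] (lazy) (captured); then anchored at the end.
Here nothing in the string fits, so the call returns None, and `bool(None)` is False.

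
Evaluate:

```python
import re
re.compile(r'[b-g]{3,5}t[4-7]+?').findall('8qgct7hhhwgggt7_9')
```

['gggt7']

With no groups in the pattern, `findall` gives back each whole match — 1 here.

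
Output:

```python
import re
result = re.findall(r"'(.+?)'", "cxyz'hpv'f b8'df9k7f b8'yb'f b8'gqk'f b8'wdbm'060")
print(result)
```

['hpv', 'df9k7f b8', 'f b8', 'f b8']

Lazy quantifiers expand one character at a time until the remainder of the pattern can match.
Walking the string: at [4:9] match "'hpv'", group 1 = 'hpv'; at [13:24] match "'df9k7f b8'", group 1 = 'df9k7f b8'; at [26:32] match "'f b8'", group 1 = 'f b8'; at [35:41] match "'f b8'", group 1 = 'f b8'.
With a single group, `findall` returns only what that group captured — 4 items.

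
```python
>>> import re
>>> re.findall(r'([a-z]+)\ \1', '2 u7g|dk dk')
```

['dk']

The backreference `\1` re-matches whatever the first group consumed, character for character.
One capturing group, so `findall` returns just the captured substring from the one match — 1 in all.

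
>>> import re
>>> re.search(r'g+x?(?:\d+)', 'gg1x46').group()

The match spans [0:3] → 'gg1'.

'gg1'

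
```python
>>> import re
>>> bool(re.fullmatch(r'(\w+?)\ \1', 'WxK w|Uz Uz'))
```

False

`\1` is not a pattern — it's the concrete string captured by group 1, re-applied verbatim.
`re.fullmatch` requires the pattern to consume the entire string.
Here the pattern can't cover the whole string, so the call returns None, and `bool(None)` is False.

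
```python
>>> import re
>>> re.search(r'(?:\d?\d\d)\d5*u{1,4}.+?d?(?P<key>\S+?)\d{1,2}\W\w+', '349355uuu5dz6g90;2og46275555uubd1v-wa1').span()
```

This matches optionally a digit, then a digit, then a digit (non-capturing group); then a digit, then zero or more of the literal '5'; then 1 to 4 of a literal 'u', then one or more of any character (lazy), then optionally the literal 'd'; then one or more of a non-whitespace character (lazy) (captured as 'key'); then 1 to 2 of a digit, then a non-word character, then one or more of a word character.
`re.search` scans for the first position where the pattern succeeds.
The match spans [0:34] → '349355uuu5dz6g90;2og46275555uubd1v'.
Captured: group 1 = 'z6g'.

(0, 34)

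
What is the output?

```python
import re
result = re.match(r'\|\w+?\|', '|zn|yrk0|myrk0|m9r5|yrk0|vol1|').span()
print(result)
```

(0, 4)

`re.match` won't scan ahead — the pattern has to work from the very first character.
The match spans [0:4] → '|zn|'.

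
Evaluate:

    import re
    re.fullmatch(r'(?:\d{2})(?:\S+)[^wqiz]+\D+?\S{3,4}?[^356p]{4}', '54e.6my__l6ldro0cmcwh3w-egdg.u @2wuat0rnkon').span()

The pattern matches exactly 2 of a digit (non-capturing group); then one or more of a non-whitespace character (non-capturing group); then one or more of any character except [wqiz]; then one or more of a non-digit (lazy); then 3 to 4 of a non-whitespace character (lazy), then exactly 4 of any character except [356p].
`fullmatch` succeeds only if the pattern covers the string from start to end.
The match spans [0:43] → '54e.6my__l6ldro0cmcwh3w-egdg.u @2wuat0rnkon'.

(0, 43)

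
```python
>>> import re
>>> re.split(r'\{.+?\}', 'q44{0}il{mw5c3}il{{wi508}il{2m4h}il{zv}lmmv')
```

['q44', 'il', 'il', 'il', 'il', 'lmmv']

Splitting on the pattern gives 6 pieces.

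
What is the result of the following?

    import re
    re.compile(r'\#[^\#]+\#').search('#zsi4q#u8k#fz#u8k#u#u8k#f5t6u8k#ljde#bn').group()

The match spans [0:7] → '#zsi4q#'.

'#zsi4q#'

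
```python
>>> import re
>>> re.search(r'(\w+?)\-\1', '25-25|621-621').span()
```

(0, 5)

`\1` is not a pattern — it's the concrete string captured by group 1, re-applied verbatim.
The match spans [0:5] → '25-25'.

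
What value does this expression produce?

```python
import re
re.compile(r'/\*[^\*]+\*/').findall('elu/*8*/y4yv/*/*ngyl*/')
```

['/*8*/', '/*ngyl*/']

Scanning left to right: at [3:8] → '/*8*/'; at [14:22] → '/*ngyl*/'.
With no groups in the pattern, `findall` gives back each whole match — 2 here.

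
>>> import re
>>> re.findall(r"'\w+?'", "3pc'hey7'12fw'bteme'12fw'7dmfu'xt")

["'hey7'", "'bteme'", "'7dmfu'"]

Matches: at [3:9] → "'hey7'"; at [13:20] → "'bteme'"; at [24:31] → "'7dmfu'".
Since nothing is captured, `findall` lists the 3 matched substrings directly.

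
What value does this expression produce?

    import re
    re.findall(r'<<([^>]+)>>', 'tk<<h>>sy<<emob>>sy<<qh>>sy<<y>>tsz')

Because there's exactly one group, `findall` drops the full match and keeps group 1 from each hit.

['h', 'emob', 'qh', 'y']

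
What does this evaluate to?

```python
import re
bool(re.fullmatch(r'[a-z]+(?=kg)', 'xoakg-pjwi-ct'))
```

False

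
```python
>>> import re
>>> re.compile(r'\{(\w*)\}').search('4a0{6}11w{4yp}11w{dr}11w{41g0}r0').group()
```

Unlike `match`, `search` isn't anchored — it looks for the pattern anywhere in the string.
The match spans [3:6] → '{6}'.
Captured: group 1 = '6'.

'{6}'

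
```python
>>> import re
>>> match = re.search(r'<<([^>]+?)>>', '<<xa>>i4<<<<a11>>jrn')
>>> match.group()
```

The match spans [0:6] → '<<xa>>'.

'<<xa>>'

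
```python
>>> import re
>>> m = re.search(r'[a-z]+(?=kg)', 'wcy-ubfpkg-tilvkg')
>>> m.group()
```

'ubfp'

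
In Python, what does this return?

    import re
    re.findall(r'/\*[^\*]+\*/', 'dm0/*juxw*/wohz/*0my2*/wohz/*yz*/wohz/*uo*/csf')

Matches: at [3:11] → '/*juxw*/'; at [15:23] → '/*0my2*/'; at [27:33] → '/*yz*/'; at [37:43] → '/*uo*/'.
`findall` yields the raw match text (4 of them) because the pattern has no groups.

['/*juxw*/', '/*0my2*/', '/*yz*/', '/*uo*/']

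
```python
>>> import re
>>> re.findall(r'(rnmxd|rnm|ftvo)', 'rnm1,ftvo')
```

Scanning left to right: at [0:3] match 'rnm', group 1 = 'rnm'; at [5:9] match 'ftvo', group 1 = 'ftvo'.
Because there's exactly one group, `findall` drops the full match and keeps group 1 from each hit.

['rnm', 'ftvo']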